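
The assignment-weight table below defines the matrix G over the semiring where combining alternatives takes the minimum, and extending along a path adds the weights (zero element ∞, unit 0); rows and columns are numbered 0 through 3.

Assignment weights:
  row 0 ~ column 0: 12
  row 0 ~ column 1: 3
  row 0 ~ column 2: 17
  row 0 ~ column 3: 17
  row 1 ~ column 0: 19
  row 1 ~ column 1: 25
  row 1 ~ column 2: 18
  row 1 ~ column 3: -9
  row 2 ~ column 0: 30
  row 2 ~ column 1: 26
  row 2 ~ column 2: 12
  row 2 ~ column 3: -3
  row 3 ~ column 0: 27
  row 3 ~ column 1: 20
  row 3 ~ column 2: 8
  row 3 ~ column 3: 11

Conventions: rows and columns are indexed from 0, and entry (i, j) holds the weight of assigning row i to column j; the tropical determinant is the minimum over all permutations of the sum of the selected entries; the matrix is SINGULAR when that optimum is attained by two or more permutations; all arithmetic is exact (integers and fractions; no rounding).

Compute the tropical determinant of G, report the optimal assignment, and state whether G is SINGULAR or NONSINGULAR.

σ = (0, 1, 2, 3): 12 + 25 + 12 + 11 = 60
σ = (0, 1, 3, 2): 12 + 25 + (-3) + 8 = 42
σ = (0, 2, 1, 3): 12 + 18 + 26 + 11 = 67
σ = (0, 2, 3, 1): 12 + 18 + (-3) + 20 = 47
σ = (0, 3, 1, 2): 12 + (-9) + 26 + 8 = 37
σ = (0, 3, 2, 1): 12 + (-9) + 12 + 20 = 35
σ = (1, 0, 2, 3): 3 + 19 + 12 + 11 = 45
σ = (1, 0, 3, 2): 3 + 19 + (-3) + 8 = 27
σ = (1, 2, 0, 3): 3 + 18 + 30 + 11 = 62
σ = (1, 2, 3, 0): 3 + 18 + (-3) + 27 = 45
σ = (1, 3, 0, 2): 3 + (-9) + 30 + 8 = 32
σ = (1, 3, 2, 0): 3 + (-9) + 12 + 27 = 33
σ = (2, 0, 1, 3): 17 + 19 + 26 + 11 = 73
σ = (2, 0, 3, 1): 17 + 19 + (-3) + 20 = 53
σ = (2, 1, 0, 3): 17 + 25 + 30 + 11 = 83
σ = (2, 1, 3, 0): 17 + 25 + (-3) + 27 = 66
σ = (2, 3, 0, 1): 17 + (-9) + 30 + 20 = 58
σ = (2, 3, 1, 0): 17 + (-9) + 26 + 27 = 61
σ = (3, 0, 1, 2): 17 + 19 + 26 + 8 = 70
σ = (3, 0, 2, 1): 17 + 19 + 12 + 20 = 68
σ = (3, 1, 0, 2): 17 + 25 + 30 + 8 = 80
σ = (3, 1, 2, 0): 17 + 25 + 12 + 27 = 81
σ = (3, 2, 0, 1): 17 + 18 + 30 + 20 = 85
σ = (3, 2, 1, 0): 17 + 18 + 26 + 27 = 88
Optimal value attained by: σ = (1, 0, 3, 2).
Answer: det⊕(G) = 27; verdict: NONSINGULAR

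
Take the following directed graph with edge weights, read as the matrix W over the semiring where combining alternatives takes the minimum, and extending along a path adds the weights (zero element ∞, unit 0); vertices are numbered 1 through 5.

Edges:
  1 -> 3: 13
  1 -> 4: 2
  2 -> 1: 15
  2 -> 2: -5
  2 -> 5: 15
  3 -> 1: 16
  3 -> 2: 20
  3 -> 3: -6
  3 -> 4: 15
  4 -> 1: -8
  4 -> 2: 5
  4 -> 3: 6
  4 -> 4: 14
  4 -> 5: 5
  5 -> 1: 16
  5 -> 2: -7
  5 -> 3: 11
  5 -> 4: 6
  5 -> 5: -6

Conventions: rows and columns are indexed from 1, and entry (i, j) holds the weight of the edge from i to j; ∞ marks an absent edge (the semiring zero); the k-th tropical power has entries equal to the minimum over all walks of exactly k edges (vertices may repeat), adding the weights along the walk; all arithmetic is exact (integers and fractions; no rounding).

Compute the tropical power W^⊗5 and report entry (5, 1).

W^⊗2:
  [-6, 7, 7, 16, 7]
  [10, -10, 26, 17, 9]
  [7, 14, -12, 9, 20]
  [6, -2, 0, -6, -1]
  [-2, -13, 5, 0, -12]
W^⊗3:
  [8, 0, 1, -4, 1]
  [5, -15, 20, 12, 3]
  [1, 8, -18, 3, 14]
  [-14, -8, -6, 5, -7]
  [-8, -19, -1, -6, -18]
W^⊗4:
  [-12, -6, -5, 7, -5]
  [0, -20, 14, 7, -3]
  [-5, 2, -24, -3, 8]
  [-3, -14, -12, -12, -13]
  [-14, -25, -7, -12, -24]
W^⊗5:
  [-1, -12, -11, -10, -11]
  [-5, -25, 8, 2, -9]
  [-11, -4, -30, -9, 2]
  [-20, -20, -18, -7, -19]
  [-20, -31, -13, -18, -30]
Key observation: the optimum is the walk 5->5->5->5->4->1, with weight (-6) + (-6) + (-6) + 6 + (-8) = -20.
Optimal value attained by: walk 5->5->5->5->4->1.
Answer: (W^⊗5)[5][1] = -20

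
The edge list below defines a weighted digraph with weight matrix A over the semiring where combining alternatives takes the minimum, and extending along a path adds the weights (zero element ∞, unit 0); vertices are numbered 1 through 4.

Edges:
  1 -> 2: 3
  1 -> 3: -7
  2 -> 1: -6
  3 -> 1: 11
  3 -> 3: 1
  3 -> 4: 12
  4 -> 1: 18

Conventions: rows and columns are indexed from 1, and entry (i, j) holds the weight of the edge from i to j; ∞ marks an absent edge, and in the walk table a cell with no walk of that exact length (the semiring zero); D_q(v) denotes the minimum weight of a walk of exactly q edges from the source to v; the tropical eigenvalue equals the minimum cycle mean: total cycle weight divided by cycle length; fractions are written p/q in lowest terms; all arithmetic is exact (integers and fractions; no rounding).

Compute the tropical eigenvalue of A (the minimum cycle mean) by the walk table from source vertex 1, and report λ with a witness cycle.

q=0: [0, ∞, ∞, ∞]
q=1: [∞, 3, -7, ∞]
q=2: [-3, ∞, -6, 5]
q=3: [5, 0, -10, 6]
q=4: [-6, 8, -9, 2]
Optimal cycle mean attained by: cycle 1->2->1, total 3 + (-6), length 2.
Answer: λ = -3/2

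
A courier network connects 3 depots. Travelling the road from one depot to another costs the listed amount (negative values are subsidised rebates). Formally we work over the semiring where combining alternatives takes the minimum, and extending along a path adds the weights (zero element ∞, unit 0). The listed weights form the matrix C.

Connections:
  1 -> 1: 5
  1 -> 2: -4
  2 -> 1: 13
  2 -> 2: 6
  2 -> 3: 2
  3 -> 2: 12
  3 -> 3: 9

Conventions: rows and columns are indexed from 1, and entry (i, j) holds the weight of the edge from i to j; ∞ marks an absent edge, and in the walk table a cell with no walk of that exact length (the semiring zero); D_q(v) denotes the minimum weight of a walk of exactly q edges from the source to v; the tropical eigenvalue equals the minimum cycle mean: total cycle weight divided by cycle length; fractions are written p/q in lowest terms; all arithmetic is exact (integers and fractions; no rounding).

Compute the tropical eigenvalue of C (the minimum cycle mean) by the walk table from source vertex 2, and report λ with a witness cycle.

q=0: [∞, 0, ∞]
q=1: [13, 6, 2]
q=2: [18, 9, 8]
q=3: [22, 14, 11]
Optimal cycle mean attained by: cycle 1->2->1, total (-4) + 13, length 2.
Answer: λ = 9/2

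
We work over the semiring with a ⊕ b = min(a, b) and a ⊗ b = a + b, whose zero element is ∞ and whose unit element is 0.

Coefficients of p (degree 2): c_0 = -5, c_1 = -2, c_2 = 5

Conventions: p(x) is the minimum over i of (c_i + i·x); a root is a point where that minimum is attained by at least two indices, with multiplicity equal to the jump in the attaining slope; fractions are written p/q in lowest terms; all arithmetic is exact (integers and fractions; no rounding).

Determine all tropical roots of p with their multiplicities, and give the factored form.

hull edge (i=0, c=-5) to (i=1, c=-2): slope 3, span 1
hull edge (i=1, c=-2) to (i=2, c=5): slope 7, span 1
Factored form: p(x) = 5 ⊗ (x ⊕ (-7)) ⊗ (x ⊕ (-3))
Answer: roots = -7 (mult 1), -3 (mult 1)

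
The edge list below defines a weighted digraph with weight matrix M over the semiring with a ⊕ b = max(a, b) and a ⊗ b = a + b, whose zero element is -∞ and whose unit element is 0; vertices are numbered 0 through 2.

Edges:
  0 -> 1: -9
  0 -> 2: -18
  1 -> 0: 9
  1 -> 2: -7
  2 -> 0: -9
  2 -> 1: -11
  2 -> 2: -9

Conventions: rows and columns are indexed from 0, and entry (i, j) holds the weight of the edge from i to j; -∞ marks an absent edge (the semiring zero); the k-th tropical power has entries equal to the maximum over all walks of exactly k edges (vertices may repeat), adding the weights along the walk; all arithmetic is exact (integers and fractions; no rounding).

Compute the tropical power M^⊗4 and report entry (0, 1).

M^⊗2:
  [0, -29, -16]
  [-16, 0, -9]
  [-2, -18, -18]
M^⊗3:
  [-20, -9, -18]
  [9, -20, -7]
  [-9, -11, -20]
M^⊗4:
  [0, -29, -16]
  [-11, 0, -9]
  [-2, -18, -18]
Key observation: the optimum is the walk 0->1->0->2->1, with weight (-9) + 9 + (-18) + (-11) = -29.
Optimal value attained by: walk 0->1->0->2->1.
Answer: (M^⊗4)[0][1] = -29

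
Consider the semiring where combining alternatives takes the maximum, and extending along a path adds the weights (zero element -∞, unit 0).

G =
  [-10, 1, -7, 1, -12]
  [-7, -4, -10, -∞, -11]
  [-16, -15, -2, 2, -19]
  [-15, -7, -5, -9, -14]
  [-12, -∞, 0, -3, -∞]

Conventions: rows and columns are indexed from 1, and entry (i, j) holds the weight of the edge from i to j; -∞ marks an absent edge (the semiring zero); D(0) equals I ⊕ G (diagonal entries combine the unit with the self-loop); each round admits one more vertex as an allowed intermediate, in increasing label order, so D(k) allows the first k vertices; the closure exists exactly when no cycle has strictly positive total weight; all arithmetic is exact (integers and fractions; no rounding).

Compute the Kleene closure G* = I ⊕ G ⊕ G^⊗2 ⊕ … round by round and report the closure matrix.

D(0):
  [0, 1, -7, 1, -12]
  [-7, 0, -10, -∞, -11]
  [-16, -15, 0, 2, -19]
  [-15, -7, -5, 0, -14]
  [-12, -∞, 0, -3, 0]
D(1):
  [0, 1, -7, 1, -12]
  [-7, 0, -10, -6, -11]
  [-16, -15, 0, 2, -19]
  [-15, -7, -5, 0, -14]
  [-12, -11, 0, -3, 0]
D(2):
  [0, 1, -7, 1, -10]
  [-7, 0, -10, -6, -11]
  [-16, -15, 0, 2, -19]
  [-14, -7, -5, 0, -14]
  [-12, -11, 0, -3, 0]
D(3):
  [0, 1, -7, 1, -10]
  [-7, 0, -10, -6, -11]
  [-16, -15, 0, 2, -19]
  [-14, -7, -5, 0, -14]
  [-12, -11, 0, 2, 0]
D(4):
  [0, 1, -4, 1, -10]
  [-7, 0, -10, -6, -11]
  [-12, -5, 0, 2, -12]
  [-14, -7, -5, 0, -14]
  [-12, -5, 0, 2, 0]
D(5):
  [0, 1, -4, 1, -10]
  [-7, 0, -10, -6, -11]
  [-12, -5, 0, 2, -12]
  [-14, -7, -5, 0, -14]
  [-12, -5, 0, 2, 0]
Answer: G* = [[0, 1, -4, 1, -10], [-7, 0, -10, -6, -11], [-12, -5, 0, 2, -12], [-14, -7, -5, 0, -14], [-12, -5, 0, 2, 0]]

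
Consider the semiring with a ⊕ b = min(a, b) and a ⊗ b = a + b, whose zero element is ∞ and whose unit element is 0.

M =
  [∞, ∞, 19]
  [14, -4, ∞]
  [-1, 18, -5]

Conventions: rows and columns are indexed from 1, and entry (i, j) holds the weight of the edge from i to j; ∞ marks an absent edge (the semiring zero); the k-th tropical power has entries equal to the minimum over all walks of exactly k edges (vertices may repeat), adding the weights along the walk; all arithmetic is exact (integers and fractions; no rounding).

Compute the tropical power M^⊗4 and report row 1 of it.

M^⊗2:
  [18, 37, 14]
  [10, -8, 33]
  [-6, 13, -10]
M^⊗3:
  [13, 32, 9]
  [6, -12, 28]
  [-11, 8, -15]
M^⊗4:
  [8, 27, 4]
  [2, -16, 23]
  [-16, 3, -20]
Answer: row 1 of M^⊗4 = [8, 27, 4]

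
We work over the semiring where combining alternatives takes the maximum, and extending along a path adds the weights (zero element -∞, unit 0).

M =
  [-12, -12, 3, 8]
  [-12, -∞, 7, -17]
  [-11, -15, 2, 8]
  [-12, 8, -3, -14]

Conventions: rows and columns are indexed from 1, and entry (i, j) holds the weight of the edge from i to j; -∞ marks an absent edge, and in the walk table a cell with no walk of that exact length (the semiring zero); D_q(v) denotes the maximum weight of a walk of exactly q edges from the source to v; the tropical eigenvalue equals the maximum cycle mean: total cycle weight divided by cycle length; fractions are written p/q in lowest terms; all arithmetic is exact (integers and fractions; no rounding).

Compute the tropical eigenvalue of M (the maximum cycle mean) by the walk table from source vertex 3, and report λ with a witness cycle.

q=0: [-∞, -∞, 0, -∞]
q=1: [-11, -15, 2, 8]
q=2: [-4, 16, 5, 10]
q=3: [4, 18, 23, 13]
q=4: [12, 21, 25, 31]
Optimal cycle mean attained by: cycle 2->3->4->2, total 7 + 8 + 8, length 3.
Answer: λ = 23/3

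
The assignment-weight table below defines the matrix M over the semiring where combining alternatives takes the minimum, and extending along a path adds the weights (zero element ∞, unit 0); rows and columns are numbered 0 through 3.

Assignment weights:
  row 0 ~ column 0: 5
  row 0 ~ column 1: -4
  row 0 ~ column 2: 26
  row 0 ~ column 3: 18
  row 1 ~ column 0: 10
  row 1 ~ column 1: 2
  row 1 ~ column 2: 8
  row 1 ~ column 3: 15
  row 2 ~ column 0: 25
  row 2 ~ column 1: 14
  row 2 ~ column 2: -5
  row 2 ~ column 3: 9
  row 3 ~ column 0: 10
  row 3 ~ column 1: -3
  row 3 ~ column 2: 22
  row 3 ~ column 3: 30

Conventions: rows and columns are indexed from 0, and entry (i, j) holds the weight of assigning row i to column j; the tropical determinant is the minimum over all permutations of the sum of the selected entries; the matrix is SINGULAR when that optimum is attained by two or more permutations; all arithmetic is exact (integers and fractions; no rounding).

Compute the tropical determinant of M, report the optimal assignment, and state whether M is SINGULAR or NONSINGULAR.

σ = (0, 1, 2, 3): 5 + 2 + (-5) + 30 = 32
σ = (0, 1, 3, 2): 5 + 2 + 9 + 22 = 38
σ = (0, 2, 1, 3): 5 + 8 + 14 + 30 = 57
σ = (0, 2, 3, 1): 5 + 8 + 9 + (-3) = 19
σ = (0, 3, 1, 2): 5 + 15 + 14 + 22 = 56
σ = (0, 3, 2, 1): 5 + 15 + (-5) + (-3) = 12
σ = (1, 0, 2, 3): (-4) + 10 + (-5) + 30 = 31
σ = (1, 0, 3, 2): (-4) + 10 + 9 + 22 = 37
σ = (1, 2, 0, 3): (-4) + 8 + 25 + 30 = 59
σ = (1, 2, 3, 0): (-4) + 8 + 9 + 10 = 23
σ = (1, 3, 0, 2): (-4) + 15 + 25 + 22 = 58
σ = (1, 3, 2, 0): (-4) + 15 + (-5) + 10 = 16
σ = (2, 0, 1, 3): 26 + 10 + 14 + 30 = 80
σ = (2, 0, 3, 1): 26 + 10 + 9 + (-3) = 42
σ = (2, 1, 0, 3): 26 + 2 + 25 + 30 = 83
σ = (2, 1, 3, 0): 26 + 2 + 9 + 10 = 47
σ = (2, 3, 0, 1): 26 + 15 + 25 + (-3) = 63
σ = (2, 3, 1, 0): 26 + 15 + 14 + 10 = 65
σ = (3, 0, 1, 2): 18 + 10 + 14 + 22 = 64
σ = (3, 0, 2, 1): 18 + 10 + (-5) + (-3) = 20
σ = (3, 1, 0, 2): 18 + 2 + 25 + 22 = 67
σ = (3, 1, 2, 0): 18 + 2 + (-5) + 10 = 25
σ = (3, 2, 0, 1): 18 + 8 + 25 + (-3) = 48
σ = (3, 2, 1, 0): 18 + 8 + 14 + 10 = 50
Optimal value attained by: σ = (0, 3, 2, 1).
Answer: det⊕(M) = 12; verdict: NONSINGULAR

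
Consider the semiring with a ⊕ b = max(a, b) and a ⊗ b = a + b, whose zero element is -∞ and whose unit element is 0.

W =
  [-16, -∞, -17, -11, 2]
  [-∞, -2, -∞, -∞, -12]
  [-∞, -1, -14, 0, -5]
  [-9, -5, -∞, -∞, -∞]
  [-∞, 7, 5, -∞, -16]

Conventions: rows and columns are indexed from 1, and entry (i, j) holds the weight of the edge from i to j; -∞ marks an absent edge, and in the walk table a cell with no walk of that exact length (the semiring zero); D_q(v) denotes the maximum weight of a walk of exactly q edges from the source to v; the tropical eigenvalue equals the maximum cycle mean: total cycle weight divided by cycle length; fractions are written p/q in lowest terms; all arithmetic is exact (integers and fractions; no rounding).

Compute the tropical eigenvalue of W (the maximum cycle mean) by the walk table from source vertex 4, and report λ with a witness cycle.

q=0: [-∞, -∞, -∞, 0, -∞]
q=1: [-9, -5, -∞, -∞, -∞]
q=2: [-25, -7, -26, -20, -7]
q=3: [-29, 0, -2, -26, -19]
q=4: [-35, -2, -14, -2, -7]
q=5: [-11, 0, -2, -14, -14]
Optimal cycle mean attained by: cycle 3->5->3, total (-5) + 5, length 2.
Answer: λ = 0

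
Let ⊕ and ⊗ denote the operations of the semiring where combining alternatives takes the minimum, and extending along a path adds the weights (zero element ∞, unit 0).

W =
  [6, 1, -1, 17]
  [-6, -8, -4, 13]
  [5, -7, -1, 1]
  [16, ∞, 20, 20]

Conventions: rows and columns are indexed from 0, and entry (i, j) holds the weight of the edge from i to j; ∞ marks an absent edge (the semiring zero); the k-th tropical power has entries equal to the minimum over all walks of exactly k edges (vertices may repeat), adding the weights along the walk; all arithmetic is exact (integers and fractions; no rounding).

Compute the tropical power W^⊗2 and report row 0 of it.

W^⊗2:
  [-5, -8, -3, 0]
  [-14, -16, -12, -3]
  [-13, -15, -11, 0]
  [22, 13, 15, 21]
Answer: row 0 of W^⊗2 = [-5, -8, -3, 0]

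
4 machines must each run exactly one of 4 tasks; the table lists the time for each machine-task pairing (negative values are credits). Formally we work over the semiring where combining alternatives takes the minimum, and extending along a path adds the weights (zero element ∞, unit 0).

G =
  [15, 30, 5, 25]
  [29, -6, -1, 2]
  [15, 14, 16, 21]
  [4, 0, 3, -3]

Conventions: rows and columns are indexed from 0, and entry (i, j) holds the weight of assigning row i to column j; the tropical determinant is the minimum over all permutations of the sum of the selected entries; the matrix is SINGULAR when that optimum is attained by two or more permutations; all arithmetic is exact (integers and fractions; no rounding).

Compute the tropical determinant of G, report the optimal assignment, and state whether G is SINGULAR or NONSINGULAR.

σ = (0, 1, 2, 3): 15 + (-6) + 16 + (-3) = 22
σ = (0, 1, 3, 2): 15 + (-6) + 21 + 3 = 33
σ = (0, 2, 1, 3): 15 + (-1) + 14 + (-3) = 25
σ = (0, 2, 3, 1): 15 + (-1) + 21 + 0 = 35
σ = (0, 3, 1, 2): 15 + 2 + 14 + 3 = 34
σ = (0, 3, 2, 1): 15 + 2 + 16 + 0 = 33
σ = (1, 0, 2, 3): 30 + 29 + 16 + (-3) = 72
σ = (1, 0, 3, 2): 30 + 29 + 21 + 3 = 83
σ = (1, 2, 0, 3): 30 + (-1) + 15 + (-3) = 41
σ = (1, 2, 3, 0): 30 + (-1) + 21 + 4 = 54
σ = (1, 3, 0, 2): 30 + 2 + 15 + 3 = 50
σ = (1, 3, 2, 0): 30 + 2 + 16 + 4 = 52
σ = (2, 0, 1, 3): 5 + 29 + 14 + (-3) = 45
σ = (2, 0, 3, 1): 5 + 29 + 21 + 0 = 55
σ = (2, 1, 0, 3): 5 + (-6) + 15 + (-3) = 11
σ = (2, 1, 3, 0): 5 + (-6) + 21 + 4 = 24
σ = (2, 3, 0, 1): 5 + 2 + 15 + 0 = 22
σ = (2, 3, 1, 0): 5 + 2 + 14 + 4 = 25
σ = (3, 0, 1, 2): 25 + 29 + 14 + 3 = 71
σ = (3, 0, 2, 1): 25 + 29 + 16 + 0 = 70
σ = (3, 1, 0, 2): 25 + (-6) + 15 + 3 = 37
σ = (3, 1, 2, 0): 25 + (-6) + 16 + 4 = 39
σ = (3, 2, 0, 1): 25 + (-1) + 15 + 0 = 39
σ = (3, 2, 1, 0): 25 + (-1) + 14 + 4 = 42
Optimal value attained by: σ = (2, 1, 0, 3).
Answer: det⊕(G) = 11; verdict: NONSINGULAR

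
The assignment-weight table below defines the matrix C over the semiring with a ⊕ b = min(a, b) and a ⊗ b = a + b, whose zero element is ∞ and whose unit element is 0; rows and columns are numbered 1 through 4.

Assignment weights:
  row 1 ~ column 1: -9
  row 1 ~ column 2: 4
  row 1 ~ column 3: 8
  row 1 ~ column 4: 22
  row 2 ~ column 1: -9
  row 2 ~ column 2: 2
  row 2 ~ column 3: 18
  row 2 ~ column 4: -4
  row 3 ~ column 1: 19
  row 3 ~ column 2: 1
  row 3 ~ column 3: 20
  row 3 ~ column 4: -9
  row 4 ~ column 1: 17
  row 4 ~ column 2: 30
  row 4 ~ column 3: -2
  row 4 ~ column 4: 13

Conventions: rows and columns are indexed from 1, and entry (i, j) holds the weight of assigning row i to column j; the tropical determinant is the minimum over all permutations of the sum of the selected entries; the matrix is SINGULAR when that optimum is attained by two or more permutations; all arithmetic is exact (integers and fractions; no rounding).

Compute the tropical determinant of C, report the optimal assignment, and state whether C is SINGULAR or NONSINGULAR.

σ = (1, 2, 3, 4): (-9) + 2 + 20 + 13 = 26
σ = (1, 2, 4, 3): (-9) + 2 + (-9) + (-2) = -18
σ = (1, 3, 2, 4): (-9) + 18 + 1 + 13 = 23
σ = (1, 3, 4, 2): (-9) + 18 + (-9) + 30 = 30
σ = (1, 4, 2, 3): (-9) + (-4) + 1 + (-2) = -14
σ = (1, 4, 3, 2): (-9) + (-4) + 20 + 30 = 37
σ = (2, 1, 3, 4): 4 + (-9) + 20 + 13 = 28
σ = (2, 1, 4, 3): 4 + (-9) + (-9) + (-2) = -16
σ = (2, 3, 1, 4): 4 + 18 + 19 + 13 = 54
σ = (2, 3, 4, 1): 4 + 18 + (-9) + 17 = 30
σ = (2, 4, 1, 3): 4 + (-4) + 19 + (-2) = 17
σ = (2, 4, 3, 1): 4 + (-4) + 20 + 17 = 37
σ = (3, 1, 2, 4): 8 + (-9) + 1 + 13 = 13
σ = (3, 1, 4, 2): 8 + (-9) + (-9) + 30 = 20
σ = (3, 2, 1, 4): 8 + 2 + 19 + 13 = 42
σ = (3, 2, 4, 1): 8 + 2 + (-9) + 17 = 18
σ = (3, 4, 1, 2): 8 + (-4) + 19 + 30 = 53
σ = (3, 4, 2, 1): 8 + (-4) + 1 + 17 = 22
σ = (4, 1, 2, 3): 22 + (-9) + 1 + (-2) = 12
σ = (4, 1, 3, 2): 22 + (-9) + 20 + 30 = 63
σ = (4, 2, 1, 3): 22 + 2 + 19 + (-2) = 41
σ = (4, 2, 3, 1): 22 + 2 + 20 + 17 = 61
σ = (4, 3, 1, 2): 22 + 18 + 19 + 30 = 89
σ = (4, 3, 2, 1): 22 + 18 + 1 + 17 = 58
Optimal value attained by: σ = (1, 2, 4, 3).
Answer: det⊕(C) = -18; verdict: NONSINGULAR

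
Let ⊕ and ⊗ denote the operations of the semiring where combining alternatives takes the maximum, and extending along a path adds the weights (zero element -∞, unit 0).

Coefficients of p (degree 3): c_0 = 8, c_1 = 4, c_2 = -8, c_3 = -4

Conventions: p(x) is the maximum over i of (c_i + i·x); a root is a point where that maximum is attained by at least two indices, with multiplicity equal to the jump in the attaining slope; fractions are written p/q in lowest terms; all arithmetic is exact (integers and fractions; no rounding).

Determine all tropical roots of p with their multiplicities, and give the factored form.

hull edge (i=0, c=8) to (i=3, c=-4): slope -4, span 3
Factored form: p(x) = -4 ⊗ (x ⊕ 4) ⊗ (x ⊕ 4) ⊗ (x ⊕ 4)
Answer: roots = 4 (mult 3)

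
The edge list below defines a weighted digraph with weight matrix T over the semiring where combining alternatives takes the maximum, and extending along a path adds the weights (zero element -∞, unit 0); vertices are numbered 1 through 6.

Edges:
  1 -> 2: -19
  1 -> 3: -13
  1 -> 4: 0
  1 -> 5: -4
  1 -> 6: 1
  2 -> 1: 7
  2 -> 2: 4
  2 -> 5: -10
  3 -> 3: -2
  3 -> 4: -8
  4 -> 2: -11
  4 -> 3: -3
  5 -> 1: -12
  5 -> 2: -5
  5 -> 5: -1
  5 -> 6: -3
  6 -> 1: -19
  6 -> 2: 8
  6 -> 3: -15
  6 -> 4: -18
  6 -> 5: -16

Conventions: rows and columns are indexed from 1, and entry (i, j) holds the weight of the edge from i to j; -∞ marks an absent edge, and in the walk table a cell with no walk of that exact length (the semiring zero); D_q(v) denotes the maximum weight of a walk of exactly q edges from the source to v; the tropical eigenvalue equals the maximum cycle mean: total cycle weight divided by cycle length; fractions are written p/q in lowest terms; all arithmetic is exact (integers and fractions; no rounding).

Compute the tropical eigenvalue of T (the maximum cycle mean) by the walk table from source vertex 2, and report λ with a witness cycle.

q=0: [-∞, 0, -∞, -∞, -∞, -∞]
q=1: [7, 4, -∞, -∞, -10, -∞]
q=2: [11, 8, -6, 7, 3, 8]
q=3: [15, 16, 4, 11, 7, 12]
q=4: [23, 20, 8, 15, 11, 16]
q=5: [27, 24, 12, 23, 19, 24]
q=6: [31, 32, 20, 27, 23, 28]
Optimal cycle mean attained by: cycle 1->6->2->1, total 1 + 8 + 7, length 3.
Answer: λ = 16/3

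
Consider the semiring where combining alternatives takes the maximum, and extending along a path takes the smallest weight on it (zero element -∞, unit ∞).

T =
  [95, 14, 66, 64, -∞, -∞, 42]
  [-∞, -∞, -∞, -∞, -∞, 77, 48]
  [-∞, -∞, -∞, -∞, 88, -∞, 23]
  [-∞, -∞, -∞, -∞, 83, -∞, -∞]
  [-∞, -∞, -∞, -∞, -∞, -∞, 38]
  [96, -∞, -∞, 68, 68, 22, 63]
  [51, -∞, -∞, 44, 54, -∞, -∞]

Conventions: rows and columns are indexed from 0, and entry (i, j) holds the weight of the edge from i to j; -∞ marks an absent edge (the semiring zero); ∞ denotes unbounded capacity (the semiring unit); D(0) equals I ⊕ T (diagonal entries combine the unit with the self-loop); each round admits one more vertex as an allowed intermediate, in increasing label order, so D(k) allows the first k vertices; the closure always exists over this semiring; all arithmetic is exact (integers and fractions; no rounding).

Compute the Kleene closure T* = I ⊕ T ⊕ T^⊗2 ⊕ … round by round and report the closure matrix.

D(0):
  [∞, 14, 66, 64, -∞, -∞, 42]
  [-∞, ∞, -∞, -∞, -∞, 77, 48]
  [-∞, -∞, ∞, -∞, 88, -∞, 23]
  [-∞, -∞, -∞, ∞, 83, -∞, -∞]
  [-∞, -∞, -∞, -∞, ∞, -∞, 38]
  [96, -∞, -∞, 68, 68, ∞, 63]
  [51, -∞, -∞, 44, 54, -∞, ∞]
D(1):
  [∞, 14, 66, 64, -∞, -∞, 42]
  [-∞, ∞, -∞, -∞, -∞, 77, 48]
  [-∞, -∞, ∞, -∞, 88, -∞, 23]
  [-∞, -∞, -∞, ∞, 83, -∞, -∞]
  [-∞, -∞, -∞, -∞, ∞, -∞, 38]
  [96, 14, 66, 68, 68, ∞, 63]
  [51, 14, 51, 51, 54, -∞, ∞]
D(2):
  [∞, 14, 66, 64, -∞, 14, 42]
  [-∞, ∞, -∞, -∞, -∞, 77, 48]
  [-∞, -∞, ∞, -∞, 88, -∞, 23]
  [-∞, -∞, -∞, ∞, 83, -∞, -∞]
  [-∞, -∞, -∞, -∞, ∞, -∞, 38]
  [96, 14, 66, 68, 68, ∞, 63]
  [51, 14, 51, 51, 54, 14, ∞]
D(3):
  [∞, 14, 66, 64, 66, 14, 42]
  [-∞, ∞, -∞, -∞, -∞, 77, 48]
  [-∞, -∞, ∞, -∞, 88, -∞, 23]
  [-∞, -∞, -∞, ∞, 83, -∞, -∞]
  [-∞, -∞, -∞, -∞, ∞, -∞, 38]
  [96, 14, 66, 68, 68, ∞, 63]
  [51, 14, 51, 51, 54, 14, ∞]
D(4):
  [∞, 14, 66, 64, 66, 14, 42]
  [-∞, ∞, -∞, -∞, -∞, 77, 48]
  [-∞, -∞, ∞, -∞, 88, -∞, 23]
  [-∞, -∞, -∞, ∞, 83, -∞, -∞]
  [-∞, -∞, -∞, -∞, ∞, -∞, 38]
  [96, 14, 66, 68, 68, ∞, 63]
  [51, 14, 51, 51, 54, 14, ∞]
D(5):
  [∞, 14, 66, 64, 66, 14, 42]
  [-∞, ∞, -∞, -∞, -∞, 77, 48]
  [-∞, -∞, ∞, -∞, 88, -∞, 38]
  [-∞, -∞, -∞, ∞, 83, -∞, 38]
  [-∞, -∞, -∞, -∞, ∞, -∞, 38]
  [96, 14, 66, 68, 68, ∞, 63]
  [51, 14, 51, 51, 54, 14, ∞]
D(6):
  [∞, 14, 66, 64, 66, 14, 42]
  [77, ∞, 66, 68, 68, 77, 63]
  [-∞, -∞, ∞, -∞, 88, -∞, 38]
  [-∞, -∞, -∞, ∞, 83, -∞, 38]
  [-∞, -∞, -∞, -∞, ∞, -∞, 38]
  [96, 14, 66, 68, 68, ∞, 63]
  [51, 14, 51, 51, 54, 14, ∞]
D(7):
  [∞, 14, 66, 64, 66, 14, 42]
  [77, ∞, 66, 68, 68, 77, 63]
  [38, 14, ∞, 38, 88, 14, 38]
  [38, 14, 38, ∞, 83, 14, 38]
  [38, 14, 38, 38, ∞, 14, 38]
  [96, 14, 66, 68, 68, ∞, 63]
  [51, 14, 51, 51, 54, 14, ∞]
Answer: T* = [[∞, 14, 66, 64, 66, 14, 42], [77, ∞, 66, 68, 68, 77, 63], [38, 14, ∞, 38, 88, 14, 38], [38, 14, 38, ∞, 83, 14, 38], [38, 14, 38, 38, ∞, 14, 38], [96, 14, 66, 68, 68, ∞, 63], [51, 14, 51, 51, 54, 14, ∞]]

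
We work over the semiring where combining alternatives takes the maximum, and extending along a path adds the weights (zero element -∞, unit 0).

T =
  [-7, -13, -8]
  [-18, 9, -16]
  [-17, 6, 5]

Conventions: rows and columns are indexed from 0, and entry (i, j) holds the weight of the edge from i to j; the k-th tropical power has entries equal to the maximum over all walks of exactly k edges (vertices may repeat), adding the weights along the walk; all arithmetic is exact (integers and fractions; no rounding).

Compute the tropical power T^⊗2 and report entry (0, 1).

T^⊗2:
  [-14, -2, -3]
  [-9, 18, -7]
  [-12, 15, 10]
Key observation: the optimum is the walk 0->2->1, with weight (-8) + 6 = -2.
Optimal value attained by: walk 0->2->1.
Answer: (T^⊗2)[0][1] = -2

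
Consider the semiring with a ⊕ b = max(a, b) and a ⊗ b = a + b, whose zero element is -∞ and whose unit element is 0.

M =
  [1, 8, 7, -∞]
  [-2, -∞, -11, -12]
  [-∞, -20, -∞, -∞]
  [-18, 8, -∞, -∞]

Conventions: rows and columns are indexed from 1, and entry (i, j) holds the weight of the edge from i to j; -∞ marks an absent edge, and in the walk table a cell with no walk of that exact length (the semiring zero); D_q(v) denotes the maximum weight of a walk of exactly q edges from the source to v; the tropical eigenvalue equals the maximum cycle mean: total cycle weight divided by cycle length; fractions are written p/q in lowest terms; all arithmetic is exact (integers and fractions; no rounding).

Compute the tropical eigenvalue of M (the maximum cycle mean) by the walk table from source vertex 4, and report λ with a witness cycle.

q=0: [-∞, -∞, -∞, 0]
q=1: [-18, 8, -∞, -∞]
q=2: [6, -10, -3, -4]
q=3: [7, 14, 13, -22]
q=4: [12, 15, 14, 2]
Optimal cycle mean attained by: cycle 1->2->1, total 8 + (-2), length 2.
Answer: λ = 3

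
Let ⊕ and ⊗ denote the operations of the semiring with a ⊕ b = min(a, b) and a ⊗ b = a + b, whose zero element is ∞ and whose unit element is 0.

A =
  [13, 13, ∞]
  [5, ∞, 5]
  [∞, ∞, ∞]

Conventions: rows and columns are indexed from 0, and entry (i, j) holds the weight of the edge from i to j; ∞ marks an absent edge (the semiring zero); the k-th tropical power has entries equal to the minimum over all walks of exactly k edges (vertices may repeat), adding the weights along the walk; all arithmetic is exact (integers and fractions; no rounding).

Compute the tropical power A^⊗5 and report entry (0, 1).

A^⊗2:
  [18, 26, 18]
  [18, 18, ∞]
  [∞, ∞, ∞]
A^⊗3:
  [31, 31, 31]
  [23, 31, 23]
  [∞, ∞, ∞]
A^⊗4:
  [36, 44, 36]
  [36, 36, 36]
  [∞, ∞, ∞]
A^⊗5:
  [49, 49, 49]
  [41, 49, 41]
  [∞, ∞, ∞]
Key observation: the optimum is the walk 0->1->0->1->0->1, with weight 13 + 5 + 13 + 5 + 13 = 49.
Optimal value attained by: walk 0->1->0->1->0->1.
Answer: (A^⊗5)[0][1] = 49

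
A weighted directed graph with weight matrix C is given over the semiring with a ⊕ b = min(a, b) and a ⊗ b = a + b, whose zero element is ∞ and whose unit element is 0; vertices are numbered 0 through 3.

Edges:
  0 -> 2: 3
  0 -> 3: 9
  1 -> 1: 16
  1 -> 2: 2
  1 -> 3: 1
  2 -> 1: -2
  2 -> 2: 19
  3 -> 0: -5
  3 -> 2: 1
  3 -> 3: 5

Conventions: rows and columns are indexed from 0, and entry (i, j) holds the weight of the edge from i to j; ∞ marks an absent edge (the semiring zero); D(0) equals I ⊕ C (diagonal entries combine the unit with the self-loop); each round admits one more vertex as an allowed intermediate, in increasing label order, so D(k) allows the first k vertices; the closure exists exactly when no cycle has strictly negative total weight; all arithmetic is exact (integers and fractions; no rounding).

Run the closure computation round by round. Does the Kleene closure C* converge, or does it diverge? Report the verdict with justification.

D(0):
  [0, ∞, 3, 9]
  [∞, 0, 2, 1]
  [∞, -2, 0, ∞]
  [-5, ∞, 1, 0]
D(1):
  [0, ∞, 3, 9]
  [∞, 0, 2, 1]
  [∞, -2, 0, ∞]
  [-5, ∞, -2, 0]
D(2):
  [0, ∞, 3, 9]
  [∞, 0, 2, 1]
  [∞, -2, 0, -1]
  [-5, ∞, -2, 0]
Detection: at round 3, diagonal entry (3, 3) turns strictly negative.
Key observation: the cycle 3->0->2->1->3 has total weight (-5) + 3 + (-2) + 1, which is strictly negative.
Answer: DIVERGES — negative cycle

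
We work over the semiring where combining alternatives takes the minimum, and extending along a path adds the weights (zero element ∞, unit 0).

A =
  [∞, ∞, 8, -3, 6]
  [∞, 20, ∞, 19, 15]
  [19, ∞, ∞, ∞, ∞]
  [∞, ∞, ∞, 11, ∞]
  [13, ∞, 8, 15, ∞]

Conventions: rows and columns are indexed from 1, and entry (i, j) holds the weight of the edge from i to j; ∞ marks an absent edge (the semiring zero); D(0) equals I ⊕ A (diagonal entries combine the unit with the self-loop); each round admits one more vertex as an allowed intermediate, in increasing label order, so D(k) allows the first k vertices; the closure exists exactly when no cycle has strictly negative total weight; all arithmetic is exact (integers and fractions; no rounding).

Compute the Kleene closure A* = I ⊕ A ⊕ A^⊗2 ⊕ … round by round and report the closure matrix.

D(0):
  [0, ∞, 8, -3, 6]
  [∞, 0, ∞, 19, 15]
  [19, ∞, 0, ∞, ∞]
  [∞, ∞, ∞, 0, ∞]
  [13, ∞, 8, 15, 0]
D(1):
  [0, ∞, 8, -3, 6]
  [∞, 0, ∞, 19, 15]
  [19, ∞, 0, 16, 25]
  [∞, ∞, ∞, 0, ∞]
  [13, ∞, 8, 10, 0]
D(2):
  [0, ∞, 8, -3, 6]
  [∞, 0, ∞, 19, 15]
  [19, ∞, 0, 16, 25]
  [∞, ∞, ∞, 0, ∞]
  [13, ∞, 8, 10, 0]
D(3):
  [0, ∞, 8, -3, 6]
  [∞, 0, ∞, 19, 15]
  [19, ∞, 0, 16, 25]
  [∞, ∞, ∞, 0, ∞]
  [13, ∞, 8, 10, 0]
D(4):
  [0, ∞, 8, -3, 6]
  [∞, 0, ∞, 19, 15]
  [19, ∞, 0, 16, 25]
  [∞, ∞, ∞, 0, ∞]
  [13, ∞, 8, 10, 0]
D(5):
  [0, ∞, 8, -3, 6]
  [28, 0, 23, 19, 15]
  [19, ∞, 0, 16, 25]
  [∞, ∞, ∞, 0, ∞]
  [13, ∞, 8, 10, 0]
Answer: A* = [[0, ∞, 8, -3, 6], [28, 0, 23, 19, 15], [19, ∞, 0, 16, 25], [∞, ∞, ∞, 0, ∞], [13, ∞, 8, 10, 0]]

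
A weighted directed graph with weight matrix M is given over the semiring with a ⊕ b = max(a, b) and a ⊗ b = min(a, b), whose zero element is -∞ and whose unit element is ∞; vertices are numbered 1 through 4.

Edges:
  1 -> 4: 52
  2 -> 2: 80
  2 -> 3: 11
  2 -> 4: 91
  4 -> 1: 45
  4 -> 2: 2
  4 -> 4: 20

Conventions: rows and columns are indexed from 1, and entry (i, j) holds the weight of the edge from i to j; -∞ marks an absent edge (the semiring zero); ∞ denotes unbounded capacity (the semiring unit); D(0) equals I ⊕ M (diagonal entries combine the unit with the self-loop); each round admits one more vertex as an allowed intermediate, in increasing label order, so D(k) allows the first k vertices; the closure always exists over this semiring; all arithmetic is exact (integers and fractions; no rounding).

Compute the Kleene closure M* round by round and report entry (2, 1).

D(0):
  [∞, -∞, -∞, 52]
  [-∞, ∞, 11, 91]
  [-∞, -∞, ∞, -∞]
  [45, 2, -∞, ∞]
D(1):
  [∞, -∞, -∞, 52]
  [-∞, ∞, 11, 91]
  [-∞, -∞, ∞, -∞]
  [45, 2, -∞, ∞]
D(2):
  [∞, -∞, -∞, 52]
  [-∞, ∞, 11, 91]
  [-∞, -∞, ∞, -∞]
  [45, 2, 2, ∞]
D(3):
  [∞, -∞, -∞, 52]
  [-∞, ∞, 11, 91]
  [-∞, -∞, ∞, -∞]
  [45, 2, 2, ∞]
D(4):
  [∞, 2, 2, 52]
  [45, ∞, 11, 91]
  [-∞, -∞, ∞, -∞]
  [45, 2, 2, ∞]
Answer: M*[2][1] = 45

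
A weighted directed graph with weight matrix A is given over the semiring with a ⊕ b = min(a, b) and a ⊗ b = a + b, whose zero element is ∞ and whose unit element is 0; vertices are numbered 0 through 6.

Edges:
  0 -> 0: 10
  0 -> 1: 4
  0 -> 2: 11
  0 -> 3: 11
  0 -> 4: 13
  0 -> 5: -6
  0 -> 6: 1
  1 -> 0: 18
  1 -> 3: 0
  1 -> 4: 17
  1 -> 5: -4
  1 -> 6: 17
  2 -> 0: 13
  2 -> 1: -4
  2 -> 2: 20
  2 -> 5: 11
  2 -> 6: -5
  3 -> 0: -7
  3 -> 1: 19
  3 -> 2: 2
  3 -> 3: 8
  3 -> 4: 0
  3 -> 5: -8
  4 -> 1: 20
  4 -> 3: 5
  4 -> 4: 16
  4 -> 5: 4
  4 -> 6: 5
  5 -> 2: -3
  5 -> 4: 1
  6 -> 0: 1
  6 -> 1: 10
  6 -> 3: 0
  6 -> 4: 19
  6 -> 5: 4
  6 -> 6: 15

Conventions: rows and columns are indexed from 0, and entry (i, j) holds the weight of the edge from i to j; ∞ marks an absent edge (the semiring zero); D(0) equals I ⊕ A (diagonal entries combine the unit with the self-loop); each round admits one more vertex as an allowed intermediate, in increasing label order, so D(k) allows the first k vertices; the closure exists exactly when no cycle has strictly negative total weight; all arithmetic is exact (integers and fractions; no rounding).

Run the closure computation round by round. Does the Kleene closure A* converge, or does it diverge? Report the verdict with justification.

D(0):
  [0, 4, 11, 11, 13, -6, 1]
  [18, 0, ∞, 0, 17, -4, 17]
  [13, -4, 0, ∞, ∞, 11, -5]
  [-7, 19, 2, 0, 0, -8, ∞]
  [∞, 20, ∞, 5, 0, 4, 5]
  [∞, ∞, -3, ∞, 1, 0, ∞]
  [1, 10, ∞, 0, 19, 4, 0]
D(1):
  [0, 4, 11, 11, 13, -6, 1]
  [18, 0, 29, 0, 17, -4, 17]
  [13, -4, 0, 24, 26, 7, -5]
  [-7, -3, 2, 0, 0, -13, -6]
  [∞, 20, ∞, 5, 0, 4, 5]
  [∞, ∞, -3, ∞, 1, 0, ∞]
  [1, 5, 12, 0, 14, -5, 0]
Detection: at round 2, diagonal entry (3, 3) turns strictly negative.
Key observation: the cycle 3->0->1->3 has total weight (-7) + 4 + 0, which is strictly negative.
Answer: DIVERGES — negative cycle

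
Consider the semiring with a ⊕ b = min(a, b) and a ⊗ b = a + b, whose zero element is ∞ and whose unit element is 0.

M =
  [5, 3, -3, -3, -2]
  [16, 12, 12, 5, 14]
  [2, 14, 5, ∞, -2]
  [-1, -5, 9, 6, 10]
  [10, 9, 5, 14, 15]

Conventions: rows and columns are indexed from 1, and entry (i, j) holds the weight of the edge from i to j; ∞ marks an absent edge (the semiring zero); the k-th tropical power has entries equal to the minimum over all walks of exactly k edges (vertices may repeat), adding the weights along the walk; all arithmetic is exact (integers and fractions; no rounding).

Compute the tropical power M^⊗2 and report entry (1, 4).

M^⊗2:
  [-4, -8, 2, 2, -5]
  [4, 0, 13, 11, 10]
  [7, 5, -1, -1, 0]
  [4, 1, -4, -4, -3]
  [7, 9, 7, 7, 3]
Key observation: the optimum is the walk 1->1->4, with weight 5 + (-3) = 2.
Optimal value attained by: walk 1->1->4.
Answer: (M^⊗2)[1][4] = 2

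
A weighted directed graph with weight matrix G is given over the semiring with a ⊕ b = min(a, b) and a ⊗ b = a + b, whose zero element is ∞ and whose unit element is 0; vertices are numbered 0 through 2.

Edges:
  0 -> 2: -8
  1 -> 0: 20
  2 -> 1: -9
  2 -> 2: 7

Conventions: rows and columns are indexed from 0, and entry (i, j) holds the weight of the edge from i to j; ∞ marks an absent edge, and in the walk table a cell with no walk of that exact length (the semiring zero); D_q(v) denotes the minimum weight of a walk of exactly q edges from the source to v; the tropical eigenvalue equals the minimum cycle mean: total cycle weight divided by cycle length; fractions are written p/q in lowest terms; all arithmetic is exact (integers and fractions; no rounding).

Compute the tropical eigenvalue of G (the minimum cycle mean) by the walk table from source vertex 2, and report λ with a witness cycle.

q=0: [∞, ∞, 0]
q=1: [∞, -9, 7]
q=2: [11, -2, 14]
q=3: [18, 5, 3]
Optimal cycle mean attained by: cycle 0->2->1->0, total (-8) + (-9) + 20, length 3.
Answer: λ = 1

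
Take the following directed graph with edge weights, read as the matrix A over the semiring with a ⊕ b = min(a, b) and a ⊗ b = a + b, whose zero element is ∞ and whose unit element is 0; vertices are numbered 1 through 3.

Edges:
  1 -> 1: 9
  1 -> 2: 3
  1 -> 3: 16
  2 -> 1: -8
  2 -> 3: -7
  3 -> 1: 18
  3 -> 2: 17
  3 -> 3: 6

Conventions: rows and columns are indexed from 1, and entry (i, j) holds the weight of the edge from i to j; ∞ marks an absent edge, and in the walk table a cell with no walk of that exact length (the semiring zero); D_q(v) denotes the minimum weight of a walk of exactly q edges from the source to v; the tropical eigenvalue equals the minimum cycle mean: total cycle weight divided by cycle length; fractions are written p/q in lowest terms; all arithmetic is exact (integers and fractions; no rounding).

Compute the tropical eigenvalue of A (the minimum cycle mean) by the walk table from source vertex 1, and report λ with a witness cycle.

q=0: [0, ∞, ∞]
q=1: [9, 3, 16]
q=2: [-5, 12, -4]
q=3: [4, -2, 2]
Optimal cycle mean attained by: cycle 1->2->1, total 3 + (-8), length 2.
Answer: λ = -5/2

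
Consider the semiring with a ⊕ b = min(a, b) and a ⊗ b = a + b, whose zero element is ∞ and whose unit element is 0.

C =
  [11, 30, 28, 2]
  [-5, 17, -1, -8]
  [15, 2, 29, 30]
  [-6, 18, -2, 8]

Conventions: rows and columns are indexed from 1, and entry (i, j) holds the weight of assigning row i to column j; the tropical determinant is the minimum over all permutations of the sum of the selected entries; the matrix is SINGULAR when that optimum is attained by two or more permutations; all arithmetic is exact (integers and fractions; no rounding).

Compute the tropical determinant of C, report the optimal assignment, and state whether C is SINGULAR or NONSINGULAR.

σ = (1, 2, 3, 4): 11 + 17 + 29 + 8 = 65
σ = (1, 2, 4, 3): 11 + 17 + 30 + (-2) = 56
σ = (1, 3, 2, 4): 11 + (-1) + 2 + 8 = 20
σ = (1, 3, 4, 2): 11 + (-1) + 30 + 18 = 58
σ = (1, 4, 2, 3): 11 + (-8) + 2 + (-2) = 3
σ = (1, 4, 3, 2): 11 + (-8) + 29 + 18 = 50
σ = (2, 1, 3, 4): 30 + (-5) + 29 + 8 = 62
σ = (2, 1, 4, 3): 30 + (-5) + 30 + (-2) = 53
σ = (2, 3, 1, 4): 30 + (-1) + 15 + 8 = 52
σ = (2, 3, 4, 1): 30 + (-1) + 30 + (-6) = 53
σ = (2, 4, 1, 3): 30 + (-8) + 15 + (-2) = 35
σ = (2, 4, 3, 1): 30 + (-8) + 29 + (-6) = 45
σ = (3, 1, 2, 4): 28 + (-5) + 2 + 8 = 33
σ = (3, 1, 4, 2): 28 + (-5) + 30 + 18 = 71
σ = (3, 2, 1, 4): 28 + 17 + 15 + 8 = 68
σ = (3, 2, 4, 1): 28 + 17 + 30 + (-6) = 69
σ = (3, 4, 1, 2): 28 + (-8) + 15 + 18 = 53
σ = (3, 4, 2, 1): 28 + (-8) + 2 + (-6) = 16
σ = (4, 1, 2, 3): 2 + (-5) + 2 + (-2) = -3
σ = (4, 1, 3, 2): 2 + (-5) + 29 + 18 = 44
σ = (4, 2, 1, 3): 2 + 17 + 15 + (-2) = 32
σ = (4, 2, 3, 1): 2 + 17 + 29 + (-6) = 42
σ = (4, 3, 1, 2): 2 + (-1) + 15 + 18 = 34
σ = (4, 3, 2, 1): 2 + (-1) + 2 + (-6) = -3
Optimal value attained by: σ = (4, 1, 2, 3).
Answer: det⊕(C) = -3; verdict: SINGULAR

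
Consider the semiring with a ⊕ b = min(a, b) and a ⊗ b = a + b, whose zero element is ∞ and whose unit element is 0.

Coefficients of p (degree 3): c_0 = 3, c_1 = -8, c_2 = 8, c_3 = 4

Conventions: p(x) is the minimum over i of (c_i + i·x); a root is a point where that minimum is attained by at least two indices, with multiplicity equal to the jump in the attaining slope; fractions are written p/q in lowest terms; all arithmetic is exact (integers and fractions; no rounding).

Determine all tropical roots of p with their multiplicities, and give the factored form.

hull edge (i=0, c=3) to (i=1, c=-8): slope -11, span 1
hull edge (i=1, c=-8) to (i=3, c=4): slope 6, span 2
Factored form: p(x) = 4 ⊗ (x ⊕ (-6)) ⊗ (x ⊕ (-6)) ⊗ (x ⊕ 11)
Answer: roots = -6 (mult 2), 11 (mult 1)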